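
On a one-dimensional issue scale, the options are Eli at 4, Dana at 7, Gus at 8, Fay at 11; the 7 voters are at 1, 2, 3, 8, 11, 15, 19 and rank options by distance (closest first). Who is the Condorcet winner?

With single-peaked preferences on a line, the Condorcet winner is the candidate closest to the median voter.
The median voter (position 8) is closest to Gus at 8.
Check: Gus vs Fay — voters closer to Gus: 4 of 7.

Gus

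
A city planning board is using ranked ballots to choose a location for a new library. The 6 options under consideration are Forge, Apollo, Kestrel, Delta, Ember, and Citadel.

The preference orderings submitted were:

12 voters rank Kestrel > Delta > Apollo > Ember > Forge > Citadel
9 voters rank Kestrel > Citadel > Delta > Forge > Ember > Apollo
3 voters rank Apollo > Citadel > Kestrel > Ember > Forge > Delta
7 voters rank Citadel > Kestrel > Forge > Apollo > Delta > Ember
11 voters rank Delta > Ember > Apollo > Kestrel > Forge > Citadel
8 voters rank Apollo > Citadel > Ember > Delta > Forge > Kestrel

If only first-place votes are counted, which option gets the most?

Kestrel

First-place vote totals:
  Forge: 0
  Apollo: 11
  Kestrel: 21
  Delta: 11
  Ember: 0
  Citadel: 7
Kestrel has the most first-place votes.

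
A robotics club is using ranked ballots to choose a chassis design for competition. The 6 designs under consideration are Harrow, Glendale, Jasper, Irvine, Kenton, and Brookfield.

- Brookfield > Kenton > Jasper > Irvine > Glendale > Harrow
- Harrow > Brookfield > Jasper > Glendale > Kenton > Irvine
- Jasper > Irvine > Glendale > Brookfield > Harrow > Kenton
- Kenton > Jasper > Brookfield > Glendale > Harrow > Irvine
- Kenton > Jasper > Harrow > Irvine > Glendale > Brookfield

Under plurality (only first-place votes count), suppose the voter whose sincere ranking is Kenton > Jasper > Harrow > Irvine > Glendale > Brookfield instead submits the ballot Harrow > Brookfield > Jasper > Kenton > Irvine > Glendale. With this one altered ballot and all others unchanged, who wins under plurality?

Harrow

First-place totals with the altered ballot: Harrow 2, Glendale 0, Jasper 1, Irvine 0, Kenton 1, Brookfield 1.
The switch changes the winner from Kenton to Harrow.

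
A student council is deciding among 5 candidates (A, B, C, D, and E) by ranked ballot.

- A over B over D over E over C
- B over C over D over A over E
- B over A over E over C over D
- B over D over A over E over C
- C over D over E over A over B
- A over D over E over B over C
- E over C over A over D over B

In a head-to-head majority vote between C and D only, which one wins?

C

Ballots ranking C above D: 4.
Ballots ranking D above C: 3.
C wins the head-to-head, 4–3.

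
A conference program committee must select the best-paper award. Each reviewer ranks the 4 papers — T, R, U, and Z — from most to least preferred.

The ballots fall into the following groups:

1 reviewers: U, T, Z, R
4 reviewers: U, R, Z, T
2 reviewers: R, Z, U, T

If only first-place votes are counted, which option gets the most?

U

First-place vote totals:
  T: 0
  R: 2
  U: 5
  Z: 0
U has the most first-place votes.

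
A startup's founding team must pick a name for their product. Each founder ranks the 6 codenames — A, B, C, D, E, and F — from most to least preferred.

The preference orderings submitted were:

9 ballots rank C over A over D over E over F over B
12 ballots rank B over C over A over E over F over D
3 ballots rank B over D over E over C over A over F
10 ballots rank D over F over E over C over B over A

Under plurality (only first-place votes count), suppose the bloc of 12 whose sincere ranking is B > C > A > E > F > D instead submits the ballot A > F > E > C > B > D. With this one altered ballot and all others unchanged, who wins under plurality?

First-place totals with the altered ballot: A 12, B 3, C 9, D 10, E 0, F 0.
The switch changes the winner from B to A.

A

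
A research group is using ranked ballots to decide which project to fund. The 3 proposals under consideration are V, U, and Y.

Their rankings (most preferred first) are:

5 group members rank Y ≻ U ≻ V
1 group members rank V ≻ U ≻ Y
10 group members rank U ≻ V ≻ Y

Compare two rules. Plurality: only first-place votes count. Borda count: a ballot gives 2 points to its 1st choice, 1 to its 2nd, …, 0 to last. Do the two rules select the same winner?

Yes

Plurality first-place counts: V 1, U 10, Y 5 → U.
Borda totals: V 12, U 26, Y 10 → U.
The two rules agree on U.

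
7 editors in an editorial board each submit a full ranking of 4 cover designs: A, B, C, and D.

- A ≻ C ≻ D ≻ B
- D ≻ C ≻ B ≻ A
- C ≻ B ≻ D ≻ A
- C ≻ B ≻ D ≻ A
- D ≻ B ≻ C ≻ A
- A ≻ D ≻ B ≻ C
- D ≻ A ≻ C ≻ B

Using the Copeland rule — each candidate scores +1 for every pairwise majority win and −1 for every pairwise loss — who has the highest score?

D

Pairwise results:
  A vs B: B wins 4–3.
  A vs C: C wins 4–3.
  A vs D: D wins 5–2.
  B vs C: C wins 5–2.
  B vs D: D wins 5–2.
  C vs D: D wins 4–3.
Copeland scores (wins − losses):
  A: 0 − 3 = -3
  B: 1 − 2 = -1
  C: 2 − 1 = 1
  D: 3 − 0 = 3
D has the best Copeland score.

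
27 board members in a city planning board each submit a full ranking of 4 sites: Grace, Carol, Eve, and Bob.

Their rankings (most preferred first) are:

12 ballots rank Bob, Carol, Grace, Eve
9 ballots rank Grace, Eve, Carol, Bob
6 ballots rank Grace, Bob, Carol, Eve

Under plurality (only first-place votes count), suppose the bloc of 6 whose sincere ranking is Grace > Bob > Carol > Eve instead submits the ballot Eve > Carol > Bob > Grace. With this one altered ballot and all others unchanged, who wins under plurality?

Bob

First-place totals with the altered ballot: Grace 9, Carol 0, Eve 6, Bob 12.
The switch changes the winner from Grace to Bob.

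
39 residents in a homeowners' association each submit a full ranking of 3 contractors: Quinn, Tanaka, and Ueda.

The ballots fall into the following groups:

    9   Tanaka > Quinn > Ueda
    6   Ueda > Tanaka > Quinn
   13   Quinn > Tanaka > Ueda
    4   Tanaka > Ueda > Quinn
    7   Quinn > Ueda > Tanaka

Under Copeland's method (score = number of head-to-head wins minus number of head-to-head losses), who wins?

Quinn

Pairwise results:
  Quinn vs Tanaka: Quinn wins 20–19.
  Quinn vs Ueda: Quinn wins 29–10.
  Tanaka vs Ueda: Tanaka wins 26–13.
Copeland scores (wins − losses):
  Quinn: 2 − 0 = 2
  Tanaka: 1 − 1 = 0
  Ueda: 0 − 2 = -2
Quinn has the best Copeland score.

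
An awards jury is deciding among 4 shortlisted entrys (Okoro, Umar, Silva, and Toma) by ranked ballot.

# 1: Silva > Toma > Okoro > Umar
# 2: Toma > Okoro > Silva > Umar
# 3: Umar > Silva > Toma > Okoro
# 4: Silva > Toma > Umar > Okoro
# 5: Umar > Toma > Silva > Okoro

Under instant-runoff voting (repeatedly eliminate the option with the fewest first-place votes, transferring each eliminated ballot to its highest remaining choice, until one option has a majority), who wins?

Silva

Round 1: Umar 2, Silva 2, Toma 1, Okoro 0. Okoro has the fewest and is eliminated.
Round 2: Umar 2, Silva 2, Toma 1. Toma has the fewest and is eliminated.
Round 3: Silva 3, Umar 2. Silva has a majority.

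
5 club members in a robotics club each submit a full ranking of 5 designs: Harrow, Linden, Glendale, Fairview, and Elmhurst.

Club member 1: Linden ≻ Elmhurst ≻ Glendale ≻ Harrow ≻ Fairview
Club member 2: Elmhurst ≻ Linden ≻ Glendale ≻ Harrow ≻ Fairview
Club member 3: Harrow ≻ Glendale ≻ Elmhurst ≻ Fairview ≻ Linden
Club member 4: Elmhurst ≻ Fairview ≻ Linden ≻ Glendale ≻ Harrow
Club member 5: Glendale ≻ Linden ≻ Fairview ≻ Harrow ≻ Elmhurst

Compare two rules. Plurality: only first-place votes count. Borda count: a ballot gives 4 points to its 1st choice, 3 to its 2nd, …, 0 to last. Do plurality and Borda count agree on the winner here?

Plurality first-place counts: Harrow 1, Linden 1, Glendale 1, Fairview 0, Elmhurst 2 → Elmhurst.
Borda totals: Harrow 7, Linden 12, Glendale 12, Fairview 6, Elmhurst 13 → Elmhurst.
The two rules agree on Elmhurst.

Yes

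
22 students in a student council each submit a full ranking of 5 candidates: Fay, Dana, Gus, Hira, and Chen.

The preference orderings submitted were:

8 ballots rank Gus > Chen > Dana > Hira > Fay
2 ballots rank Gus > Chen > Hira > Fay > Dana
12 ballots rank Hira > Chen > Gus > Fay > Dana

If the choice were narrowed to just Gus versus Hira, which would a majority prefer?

Ballots ranking Gus above Hira: 8+2 = 10.
Ballots ranking Hira above Gus: 12.
Hira wins the head-to-head, 12–10.

Hira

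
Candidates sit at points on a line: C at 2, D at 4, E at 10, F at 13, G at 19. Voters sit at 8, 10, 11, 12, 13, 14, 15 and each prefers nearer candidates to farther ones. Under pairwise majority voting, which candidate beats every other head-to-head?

F

With single-peaked preferences on a line, the Condorcet winner is the candidate closest to the median voter.
The median voter (position 12) is closest to F at 13.
Check: F vs G — voters closer to F: 7 of 7.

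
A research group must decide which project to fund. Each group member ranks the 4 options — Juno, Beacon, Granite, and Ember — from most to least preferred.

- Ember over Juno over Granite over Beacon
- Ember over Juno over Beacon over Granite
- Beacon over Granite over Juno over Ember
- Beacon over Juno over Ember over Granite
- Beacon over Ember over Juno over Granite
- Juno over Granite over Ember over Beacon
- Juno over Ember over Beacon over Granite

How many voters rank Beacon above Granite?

5

Ballots ranking Beacon above Granite: 5.
Ballots ranking Granite above Beacon: 2.
So 5 of 7 voters prefer Beacon to Granite.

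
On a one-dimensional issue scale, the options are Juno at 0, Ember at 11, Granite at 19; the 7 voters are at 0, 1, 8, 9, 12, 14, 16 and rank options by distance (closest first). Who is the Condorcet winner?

Ember

With single-peaked preferences on a line, the Condorcet winner is the candidate closest to the median voter.
The median voter (position 9) is closest to Ember at 11.
Check: Ember vs Juno — voters closer to Ember: 5 of 7.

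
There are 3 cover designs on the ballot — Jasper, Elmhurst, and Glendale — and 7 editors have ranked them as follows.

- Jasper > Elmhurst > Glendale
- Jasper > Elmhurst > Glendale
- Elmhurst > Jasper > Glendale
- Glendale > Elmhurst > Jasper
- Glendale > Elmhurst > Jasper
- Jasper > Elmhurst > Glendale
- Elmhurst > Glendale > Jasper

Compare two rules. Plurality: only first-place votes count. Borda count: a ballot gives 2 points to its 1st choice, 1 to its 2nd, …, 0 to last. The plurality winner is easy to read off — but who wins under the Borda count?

Elmhurst

Plurality first-place counts: Jasper 3, Elmhurst 2, Glendale 2 → Jasper.
Borda totals: Jasper 7, Elmhurst 9, Glendale 5 → Elmhurst.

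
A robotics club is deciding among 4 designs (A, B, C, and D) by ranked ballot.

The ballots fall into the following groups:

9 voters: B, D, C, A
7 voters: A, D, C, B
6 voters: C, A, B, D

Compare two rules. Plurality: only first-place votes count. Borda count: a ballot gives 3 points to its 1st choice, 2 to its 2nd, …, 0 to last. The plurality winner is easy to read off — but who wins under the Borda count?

C

Plurality first-place counts: A 7, B 9, C 6, D 0 → B.
Borda totals: A 33, B 33, C 34, D 32 → C.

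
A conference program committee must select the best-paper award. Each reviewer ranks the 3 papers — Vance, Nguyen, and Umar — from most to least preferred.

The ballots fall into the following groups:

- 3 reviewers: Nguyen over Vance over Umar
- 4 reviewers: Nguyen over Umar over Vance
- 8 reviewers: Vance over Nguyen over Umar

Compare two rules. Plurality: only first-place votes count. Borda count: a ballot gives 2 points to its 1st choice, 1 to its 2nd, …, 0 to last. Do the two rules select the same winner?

No

Plurality first-place counts: Vance 8, Nguyen 7, Umar 0 → Vance.
Borda totals: Vance 19, Nguyen 22, Umar 4 → Nguyen.
The two rules disagree: plurality picks Vance, Borda picks Nguyen.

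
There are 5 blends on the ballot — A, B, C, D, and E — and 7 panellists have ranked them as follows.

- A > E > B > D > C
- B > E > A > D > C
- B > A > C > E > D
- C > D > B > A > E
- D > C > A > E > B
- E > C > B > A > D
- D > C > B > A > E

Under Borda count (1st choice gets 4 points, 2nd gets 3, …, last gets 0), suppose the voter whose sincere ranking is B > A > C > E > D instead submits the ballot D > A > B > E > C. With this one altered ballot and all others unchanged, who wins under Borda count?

D

Borda totals with the altered ballot: A 14, B 14, C 13, D 17, E 12.
The switch changes the winner from B to D.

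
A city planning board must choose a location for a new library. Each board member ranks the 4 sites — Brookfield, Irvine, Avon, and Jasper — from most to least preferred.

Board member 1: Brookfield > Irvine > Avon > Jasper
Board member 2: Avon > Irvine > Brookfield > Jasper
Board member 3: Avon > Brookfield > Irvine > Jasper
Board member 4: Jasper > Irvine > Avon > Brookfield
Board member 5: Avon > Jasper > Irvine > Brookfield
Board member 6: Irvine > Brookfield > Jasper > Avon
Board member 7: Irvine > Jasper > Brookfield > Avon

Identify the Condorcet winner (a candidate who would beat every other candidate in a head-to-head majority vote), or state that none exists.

Head-to-head results (7 voters total):
Brookfield vs Irvine: Irvine wins 5–2.
Brookfield vs Avon: Avon wins 4–3.
Brookfield vs Jasper: Brookfield wins 4–3.
Irvine vs Avon: Irvine wins 4–3.
Irvine vs Jasper: Irvine wins 5–2.
Avon vs Jasper: Avon wins 4–3.
Irvine beats each rival — Brookfield (5–2), Avon (4–3), Jasper (5–2) — so Irvine is the Condorcet winner.

Irvine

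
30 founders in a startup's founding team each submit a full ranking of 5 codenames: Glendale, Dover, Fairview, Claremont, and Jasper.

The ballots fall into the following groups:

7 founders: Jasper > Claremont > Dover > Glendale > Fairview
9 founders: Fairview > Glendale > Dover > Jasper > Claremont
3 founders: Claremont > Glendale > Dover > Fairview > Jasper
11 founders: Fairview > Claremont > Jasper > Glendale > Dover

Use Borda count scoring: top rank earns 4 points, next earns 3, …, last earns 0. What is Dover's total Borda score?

Borda scores:
  Glendale: 7·1 + 9·3 + 3·3 + 11·1 = 54
  Dover: 7·2 + 9·2 + 3·2 + 11·0 = 38
  Fairview: 7·0 + 9·4 + 3·1 + 11·4 = 83
  Claremont: 7·3 + 9·0 + 3·4 + 11·3 = 66
  Jasper: 7·4 + 9·1 + 3·0 + 11·2 = 59

38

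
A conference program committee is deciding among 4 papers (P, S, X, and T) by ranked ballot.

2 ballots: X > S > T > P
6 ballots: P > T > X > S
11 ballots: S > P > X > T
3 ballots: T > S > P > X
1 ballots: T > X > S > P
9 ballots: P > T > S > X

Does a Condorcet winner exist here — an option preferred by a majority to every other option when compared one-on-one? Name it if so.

Head-to-head results (32 voters total):
P vs S: S wins 17–15.
P vs X: P wins 29–3.
P vs T: P wins 26–6.
S vs X: S wins 23–9.
S vs T: T wins 19–13.
X vs T: T wins 19–13.
No candidate beats all others: P beats T beats S beats P, a majority cycle.

None — there is no Condorcet winner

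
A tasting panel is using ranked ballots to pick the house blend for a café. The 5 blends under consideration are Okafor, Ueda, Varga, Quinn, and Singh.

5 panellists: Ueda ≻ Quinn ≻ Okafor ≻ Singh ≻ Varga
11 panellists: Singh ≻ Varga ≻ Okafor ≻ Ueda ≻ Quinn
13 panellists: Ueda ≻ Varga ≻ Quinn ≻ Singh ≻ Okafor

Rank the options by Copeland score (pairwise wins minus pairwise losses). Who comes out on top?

Pairwise results:
  Okafor vs Ueda: Ueda wins 18–11.
  Okafor vs Varga: Varga wins 24–5.
  Okafor vs Quinn: Quinn wins 18–11.
  Okafor vs Singh: Singh wins 24–5.
  Ueda vs Varga: Ueda wins 18–11.
  Ueda vs Quinn: Ueda wins 29–0.
  Ueda vs Singh: Ueda wins 18–11.
  Varga vs Quinn: Varga wins 24–5.
  Varga vs Singh: Singh wins 16–13.
  Quinn vs Singh: Quinn wins 18–11.
Copeland scores (wins − losses):
  Okafor: 0 − 4 = -4
  Ueda: 4 − 0 = 4
  Varga: 2 − 2 = 0
  Quinn: 2 − 2 = 0
  Singh: 2 − 2 = 0
Ueda has the best Copeland score.

Ueda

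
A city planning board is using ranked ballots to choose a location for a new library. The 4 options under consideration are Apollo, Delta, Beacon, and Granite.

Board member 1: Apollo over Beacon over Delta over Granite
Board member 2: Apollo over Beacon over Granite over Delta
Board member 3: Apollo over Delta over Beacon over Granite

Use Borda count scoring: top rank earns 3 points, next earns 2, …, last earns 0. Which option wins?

Apollo

Borda scores:
  Apollo: 3 + 3 + 3 = 9
  Delta: 1 + 0 + 2 = 3
  Beacon: 2 + 2 + 1 = 5
  Granite: 0 + 1 + 0 = 1
Apollo has the highest total.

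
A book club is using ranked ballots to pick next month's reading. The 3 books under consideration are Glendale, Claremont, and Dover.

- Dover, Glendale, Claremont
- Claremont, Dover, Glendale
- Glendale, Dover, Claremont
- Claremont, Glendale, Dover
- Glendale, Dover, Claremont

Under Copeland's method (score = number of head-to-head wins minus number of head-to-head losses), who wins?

Pairwise results:
  Glendale vs Claremont: Glendale wins 3–2.
  Glendale vs Dover: Glendale wins 3–2.
  Claremont vs Dover: Dover wins 3–2.
Copeland scores (wins − losses):
  Glendale: 2 − 0 = 2
  Claremont: 0 − 2 = -2
  Dover: 1 − 1 = 0
Glendale has the best Copeland score.

Glendale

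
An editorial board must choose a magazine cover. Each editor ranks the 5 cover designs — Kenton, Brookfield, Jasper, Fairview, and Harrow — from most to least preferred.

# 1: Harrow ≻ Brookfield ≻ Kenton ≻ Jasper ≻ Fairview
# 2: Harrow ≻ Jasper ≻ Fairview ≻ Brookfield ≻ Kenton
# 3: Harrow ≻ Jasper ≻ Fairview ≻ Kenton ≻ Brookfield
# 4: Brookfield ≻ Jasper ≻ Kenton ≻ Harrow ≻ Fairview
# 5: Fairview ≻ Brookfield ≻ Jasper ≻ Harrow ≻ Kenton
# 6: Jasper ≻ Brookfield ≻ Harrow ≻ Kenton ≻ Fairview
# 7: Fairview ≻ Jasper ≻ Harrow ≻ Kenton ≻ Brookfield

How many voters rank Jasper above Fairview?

Ballots ranking Jasper above Fairview: 5.
Ballots ranking Fairview above Jasper: 2.
So 5 of 7 voters prefer Jasper to Fairview.

5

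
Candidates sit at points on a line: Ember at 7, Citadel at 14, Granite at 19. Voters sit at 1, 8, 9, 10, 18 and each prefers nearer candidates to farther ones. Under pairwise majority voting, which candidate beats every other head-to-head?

With single-peaked preferences on a line, the Condorcet winner is the candidate closest to the median voter.
The median voter (position 9) is closest to Ember at 7.
Check: Ember vs Citadel — voters closer to Ember: 4 of 5.

Ember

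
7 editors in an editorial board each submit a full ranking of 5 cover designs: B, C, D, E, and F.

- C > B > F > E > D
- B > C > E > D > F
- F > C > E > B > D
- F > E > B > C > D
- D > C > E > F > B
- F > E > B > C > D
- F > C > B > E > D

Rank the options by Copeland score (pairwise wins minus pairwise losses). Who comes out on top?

Pairwise results:
  B vs C: C wins 4–3.
  B vs D: B wins 6–1.
  B vs E: E wins 4–3.
  B vs F: F wins 5–2.
  C vs D: C wins 6–1.
  C vs E: C wins 5–2.
  C vs F: F wins 4–3.
  D vs E: E wins 6–1.
  D vs F: F wins 5–2.
  E vs F: F wins 5–2.
Copeland scores (wins − losses):
  B: 1 − 3 = -2
  C: 3 − 1 = 2
  D: 0 − 4 = -4
  E: 2 − 2 = 0
  F: 4 − 0 = 4
F has the best Copeland score.

F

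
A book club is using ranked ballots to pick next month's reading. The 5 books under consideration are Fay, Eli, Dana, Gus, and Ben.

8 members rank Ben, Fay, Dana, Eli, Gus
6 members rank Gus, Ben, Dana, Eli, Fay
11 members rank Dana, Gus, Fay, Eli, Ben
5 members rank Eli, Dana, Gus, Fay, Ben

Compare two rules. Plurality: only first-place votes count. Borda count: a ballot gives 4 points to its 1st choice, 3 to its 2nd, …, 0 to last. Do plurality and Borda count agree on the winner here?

Yes

Plurality first-place counts: Fay 0, Eli 5, Dana 11, Gus 6, Ben 8 → Dana.
Borda totals: Fay 51, Eli 45, Dana 87, Gus 67, Ben 50 → Dana.
The two rules agree on Dana.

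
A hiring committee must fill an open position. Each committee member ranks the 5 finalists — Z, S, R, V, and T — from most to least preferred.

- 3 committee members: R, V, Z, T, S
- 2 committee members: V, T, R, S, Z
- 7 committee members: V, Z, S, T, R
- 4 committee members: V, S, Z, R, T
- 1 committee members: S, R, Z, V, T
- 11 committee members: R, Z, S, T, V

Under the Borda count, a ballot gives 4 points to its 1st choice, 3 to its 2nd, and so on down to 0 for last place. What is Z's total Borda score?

Borda scores:
  Z: 3·2 + 2·0 + 7·3 + 4·2 + 2 + 11·3 = 70
  S: 3·0 + 2·1 + 7·2 + 4·3 + 4 + 11·2 = 54
  R: 3·4 + 2·2 + 7·0 + 4·1 + 3 + 11·4 = 67
  V: 3·3 + 2·4 + 7·4 + 4·4 + 1 + 11·0 = 62
  T: 3·1 + 2·3 + 7·1 + 4·0 + 0 + 11·1 = 27

70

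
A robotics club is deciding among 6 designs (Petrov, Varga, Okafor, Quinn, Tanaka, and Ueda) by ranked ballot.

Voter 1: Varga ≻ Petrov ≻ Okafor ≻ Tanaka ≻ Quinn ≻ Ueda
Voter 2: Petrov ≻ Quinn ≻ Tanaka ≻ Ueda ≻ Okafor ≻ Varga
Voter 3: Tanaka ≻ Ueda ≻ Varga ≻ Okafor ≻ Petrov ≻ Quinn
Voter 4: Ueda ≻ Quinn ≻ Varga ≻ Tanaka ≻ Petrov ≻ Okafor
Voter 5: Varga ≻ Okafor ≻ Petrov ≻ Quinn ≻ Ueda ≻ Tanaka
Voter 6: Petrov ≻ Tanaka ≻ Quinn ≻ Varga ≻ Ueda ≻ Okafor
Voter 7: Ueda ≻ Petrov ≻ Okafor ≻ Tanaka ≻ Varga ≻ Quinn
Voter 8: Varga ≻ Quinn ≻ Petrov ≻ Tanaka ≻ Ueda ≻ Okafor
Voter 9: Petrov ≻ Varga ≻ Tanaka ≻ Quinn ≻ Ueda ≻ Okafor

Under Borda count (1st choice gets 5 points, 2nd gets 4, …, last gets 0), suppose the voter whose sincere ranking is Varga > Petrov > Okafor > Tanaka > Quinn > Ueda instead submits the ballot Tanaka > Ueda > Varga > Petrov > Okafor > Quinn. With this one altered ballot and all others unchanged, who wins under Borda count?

Petrov

Borda totals with the altered ballot: Petrov 29, Varga 26, Okafor 11, Quinn 19, Tanaka 26, Ueda 24.
The winner is unchanged: still Petrov.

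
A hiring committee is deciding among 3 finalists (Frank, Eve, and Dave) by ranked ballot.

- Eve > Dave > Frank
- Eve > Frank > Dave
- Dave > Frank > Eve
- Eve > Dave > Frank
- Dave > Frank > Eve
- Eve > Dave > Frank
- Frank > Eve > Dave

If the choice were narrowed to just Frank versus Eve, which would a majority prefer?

Eve

Ballots ranking Frank above Eve: 3.
Ballots ranking Eve above Frank: 4.
Eve wins the head-to-head, 4–3.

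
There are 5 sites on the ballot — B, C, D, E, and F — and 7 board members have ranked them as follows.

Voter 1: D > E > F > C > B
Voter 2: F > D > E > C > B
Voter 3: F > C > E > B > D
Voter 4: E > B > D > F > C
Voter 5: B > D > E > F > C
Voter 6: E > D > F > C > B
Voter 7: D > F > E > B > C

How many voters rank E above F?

Ballots ranking E above F: 4.
Ballots ranking F above E: 3.
So 4 of 7 voters prefer E to F.

4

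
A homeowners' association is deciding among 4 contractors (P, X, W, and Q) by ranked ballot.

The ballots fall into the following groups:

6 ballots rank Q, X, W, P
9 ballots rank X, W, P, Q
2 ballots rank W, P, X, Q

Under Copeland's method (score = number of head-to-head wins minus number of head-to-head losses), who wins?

X

Pairwise results:
  P vs X: X wins 15–2.
  P vs W: W wins 17–0.
  P vs Q: P wins 11–6.
  X vs W: X wins 15–2.
  X vs Q: X wins 11–6.
  W vs Q: W wins 11–6.
Copeland scores (wins − losses):
  P: 1 − 2 = -1
  X: 3 − 0 = 3
  W: 2 − 1 = 1
  Q: 0 − 3 = -3
X has the best Copeland score.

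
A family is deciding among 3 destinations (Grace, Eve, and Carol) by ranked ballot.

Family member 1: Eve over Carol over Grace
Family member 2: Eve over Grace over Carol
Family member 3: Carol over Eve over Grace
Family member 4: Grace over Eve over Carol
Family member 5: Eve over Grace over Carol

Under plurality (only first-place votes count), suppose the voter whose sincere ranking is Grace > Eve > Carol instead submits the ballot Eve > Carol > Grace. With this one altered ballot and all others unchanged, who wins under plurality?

First-place totals with the altered ballot: Grace 0, Eve 4, Carol 1.
The winner is unchanged: still Eve.

Eve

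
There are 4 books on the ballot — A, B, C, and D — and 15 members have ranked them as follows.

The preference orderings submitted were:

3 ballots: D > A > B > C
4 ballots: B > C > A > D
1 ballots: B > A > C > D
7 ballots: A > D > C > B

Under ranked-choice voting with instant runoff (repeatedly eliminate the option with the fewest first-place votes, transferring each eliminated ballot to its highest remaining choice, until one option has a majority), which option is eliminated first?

C

Round 1: A 7, B 5, D 3, C 0. C has the fewest and is eliminated.
Round 2: A 7, B 5, D 3. D has the fewest and is eliminated.
Round 3: A 10, B 5. A has a majority.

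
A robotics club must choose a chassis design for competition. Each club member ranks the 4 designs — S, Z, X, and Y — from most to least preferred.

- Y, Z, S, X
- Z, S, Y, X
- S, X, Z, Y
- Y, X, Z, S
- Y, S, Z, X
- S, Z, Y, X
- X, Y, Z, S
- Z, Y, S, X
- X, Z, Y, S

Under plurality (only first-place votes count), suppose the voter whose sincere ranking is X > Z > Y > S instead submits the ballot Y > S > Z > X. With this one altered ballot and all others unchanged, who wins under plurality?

First-place totals with the altered ballot: S 2, Z 2, X 1, Y 4.
The winner is unchanged: still Y.

Y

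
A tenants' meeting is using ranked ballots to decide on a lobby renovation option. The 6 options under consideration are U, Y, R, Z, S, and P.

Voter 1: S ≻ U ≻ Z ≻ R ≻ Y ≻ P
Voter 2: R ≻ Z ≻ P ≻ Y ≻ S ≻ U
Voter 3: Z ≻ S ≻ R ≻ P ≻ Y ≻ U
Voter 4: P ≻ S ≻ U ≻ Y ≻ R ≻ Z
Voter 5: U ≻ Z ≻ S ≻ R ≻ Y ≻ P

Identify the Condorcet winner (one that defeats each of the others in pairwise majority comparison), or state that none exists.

Head-to-head results (5 voters total):
U vs Y: U wins 3–2.
U vs R: U wins 3–2.
U vs Z: U wins 3–2.
U vs S: S wins 4–1.
U vs P: P wins 3–2.
Y vs R: R wins 4–1.
Y vs Z: Z wins 4–1.
Y vs S: S wins 4–1.
Y vs P: P wins 3–2.
R vs Z: Z wins 3–2.
R vs S: S wins 4–1.
R vs P: R wins 4–1.
Z vs S: Z wins 3–2.
Z vs P: Z wins 4–1.
S vs P: S wins 3–2.
No candidate beats all others: U beats R beats P beats U, a majority cycle.

None — there is no Condorcet winner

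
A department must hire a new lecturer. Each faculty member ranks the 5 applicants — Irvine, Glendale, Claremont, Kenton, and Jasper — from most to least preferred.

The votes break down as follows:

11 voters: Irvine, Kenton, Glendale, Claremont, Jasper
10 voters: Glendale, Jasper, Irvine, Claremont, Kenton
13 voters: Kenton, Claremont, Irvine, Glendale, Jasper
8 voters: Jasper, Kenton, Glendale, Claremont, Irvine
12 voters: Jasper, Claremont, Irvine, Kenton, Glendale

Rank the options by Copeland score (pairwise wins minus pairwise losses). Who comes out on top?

Pairwise results:
  Irvine vs Glendale: Irvine wins 36–18.
  Irvine vs Claremont: Claremont wins 33–21.
  Irvine vs Kenton: Irvine wins 33–21.
  Irvine vs Jasper: Jasper wins 30–24.
  Glendale vs Claremont: Glendale wins 29–25.
  Glendale vs Kenton: Kenton wins 44–10.
  Glendale vs Jasper: Glendale wins 34–20.
  Claremont vs Kenton: Kenton wins 32–22.
  Claremont vs Jasper: Jasper wins 30–24.
  Kenton vs Jasper: Jasper wins 30–24.
Copeland scores (wins − losses):
  Irvine: 2 − 2 = 0
  Glendale: 2 − 2 = 0
  Claremont: 1 − 3 = -2
  Kenton: 2 − 2 = 0
  Jasper: 3 − 1 = 2
Jasper has the best Copeland score.

Jasper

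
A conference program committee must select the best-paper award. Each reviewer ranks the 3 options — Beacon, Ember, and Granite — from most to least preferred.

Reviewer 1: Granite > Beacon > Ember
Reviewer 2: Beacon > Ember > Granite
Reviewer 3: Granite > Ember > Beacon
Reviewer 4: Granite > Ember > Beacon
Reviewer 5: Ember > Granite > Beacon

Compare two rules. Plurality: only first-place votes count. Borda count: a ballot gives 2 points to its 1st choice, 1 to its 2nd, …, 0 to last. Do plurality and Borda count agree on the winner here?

Yes

Plurality first-place counts: Beacon 1, Ember 1, Granite 3 → Granite.
Borda totals: Beacon 3, Ember 5, Granite 7 → Granite.
The two rules agree on Granite.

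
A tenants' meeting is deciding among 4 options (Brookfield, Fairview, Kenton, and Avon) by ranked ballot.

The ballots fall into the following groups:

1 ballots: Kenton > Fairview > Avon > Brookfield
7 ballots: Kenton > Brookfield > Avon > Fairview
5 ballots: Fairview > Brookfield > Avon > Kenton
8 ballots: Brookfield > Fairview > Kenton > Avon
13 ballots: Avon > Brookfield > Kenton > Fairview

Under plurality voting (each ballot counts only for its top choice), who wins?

First-place vote totals:
  Brookfield: 8
  Fairview: 5
  Kenton: 8
  Avon: 13
Avon has the most first-place votes.

Avon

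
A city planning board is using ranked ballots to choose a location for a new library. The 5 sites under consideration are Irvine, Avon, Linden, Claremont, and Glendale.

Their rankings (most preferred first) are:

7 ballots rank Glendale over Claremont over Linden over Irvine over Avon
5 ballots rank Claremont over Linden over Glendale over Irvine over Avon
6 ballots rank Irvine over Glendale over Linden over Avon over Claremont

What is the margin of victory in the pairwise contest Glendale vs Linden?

8

Ballots ranking Glendale above Linden: 7+6 = 13.
Ballots ranking Linden above Glendale: 5.
Glendale wins 13–5, a margin of 8.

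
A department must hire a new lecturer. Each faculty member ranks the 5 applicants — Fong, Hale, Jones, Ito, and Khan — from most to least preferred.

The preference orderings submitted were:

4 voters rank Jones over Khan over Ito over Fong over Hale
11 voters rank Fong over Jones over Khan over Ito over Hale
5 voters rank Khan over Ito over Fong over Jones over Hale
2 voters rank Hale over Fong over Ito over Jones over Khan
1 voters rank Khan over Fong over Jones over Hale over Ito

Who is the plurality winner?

First-place vote totals:
  Fong: 11
  Hale: 2
  Jones: 4
  Ito: 0
  Khan: 6
Fong has the most first-place votes.

Fong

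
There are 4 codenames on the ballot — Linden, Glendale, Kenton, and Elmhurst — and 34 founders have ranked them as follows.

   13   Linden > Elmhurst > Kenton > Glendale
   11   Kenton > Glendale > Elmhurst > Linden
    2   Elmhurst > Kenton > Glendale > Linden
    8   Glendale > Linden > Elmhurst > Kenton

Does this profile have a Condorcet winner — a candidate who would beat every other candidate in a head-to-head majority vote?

No

Head-to-head results (34 voters total):
Linden vs Glendale: Glendale wins 21–13.
Linden vs Kenton: Linden wins 21–13.
Linden vs Elmhurst: Linden wins 21–13.
Glendale vs Kenton: Kenton wins 26–8.
Glendale vs Elmhurst: Glendale wins 19–15.
Kenton vs Elmhurst: Elmhurst wins 23–11.
No candidate beats all others: Linden beats Kenton beats Glendale beats Linden, a majority cycle.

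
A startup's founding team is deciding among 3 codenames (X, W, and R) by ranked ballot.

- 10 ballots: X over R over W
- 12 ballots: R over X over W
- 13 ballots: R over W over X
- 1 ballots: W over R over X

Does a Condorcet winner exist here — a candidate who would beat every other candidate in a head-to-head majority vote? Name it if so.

R

Head-to-head results (36 voters total):
X vs W: X wins 22–14.
X vs R: R wins 26–10.
W vs R: R wins 35–1.
R beats each rival — X (26–10), W (35–1) — so R is the Condorcet winner.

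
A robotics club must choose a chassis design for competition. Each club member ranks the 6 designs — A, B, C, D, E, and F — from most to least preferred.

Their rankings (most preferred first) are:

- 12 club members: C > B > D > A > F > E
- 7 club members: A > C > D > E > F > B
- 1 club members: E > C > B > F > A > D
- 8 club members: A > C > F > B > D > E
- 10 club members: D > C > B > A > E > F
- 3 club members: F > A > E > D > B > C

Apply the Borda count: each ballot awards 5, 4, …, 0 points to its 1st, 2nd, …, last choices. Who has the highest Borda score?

C

Borda scores:
  A: 12·2 + 7·5 + 1 + 8·5 + 10·2 + 3·4 = 132
  B: 12·4 + 7·0 + 3 + 8·2 + 10·3 + 3·1 = 100
  C: 12·5 + 7·4 + 4 + 8·4 + 10·4 + 3·0 = 164
  D: 12·3 + 7·3 + 0 + 8·1 + 10·5 + 3·2 = 121
  E: 12·0 + 7·2 + 5 + 8·0 + 10·1 + 3·3 = 38
  F: 12·1 + 7·1 + 2 + 8·3 + 10·0 + 3·5 = 60
C has the highest total.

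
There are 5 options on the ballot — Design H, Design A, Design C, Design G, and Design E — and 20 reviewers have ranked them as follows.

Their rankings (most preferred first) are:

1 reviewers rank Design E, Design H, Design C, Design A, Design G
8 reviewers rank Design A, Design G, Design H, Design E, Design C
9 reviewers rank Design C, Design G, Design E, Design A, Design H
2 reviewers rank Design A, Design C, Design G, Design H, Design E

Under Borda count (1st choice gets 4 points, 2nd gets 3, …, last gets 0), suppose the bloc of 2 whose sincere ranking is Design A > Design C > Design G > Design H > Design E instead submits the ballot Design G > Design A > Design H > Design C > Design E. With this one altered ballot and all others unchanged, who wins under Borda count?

Borda totals with the altered ballot: Design H 23, Design A 48, Design C 40, Design G 59, Design E 30.
The winner is unchanged: still Design G.

Design G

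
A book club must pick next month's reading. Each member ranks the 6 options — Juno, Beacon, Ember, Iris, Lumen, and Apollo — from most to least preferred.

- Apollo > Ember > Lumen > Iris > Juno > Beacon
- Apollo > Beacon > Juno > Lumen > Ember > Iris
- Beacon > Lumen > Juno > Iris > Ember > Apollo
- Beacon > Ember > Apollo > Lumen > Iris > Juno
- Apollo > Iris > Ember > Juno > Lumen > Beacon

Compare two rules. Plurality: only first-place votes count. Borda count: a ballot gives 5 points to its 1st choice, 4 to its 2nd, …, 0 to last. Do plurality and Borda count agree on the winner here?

Plurality first-place counts: Juno 0, Beacon 2, Ember 0, Iris 0, Lumen 0, Apollo 3 → Apollo.
Borda totals: Juno 9, Beacon 14, Ember 13, Iris 9, Lumen 12, Apollo 18 → Apollo.
The two rules agree on Apollo.

Yes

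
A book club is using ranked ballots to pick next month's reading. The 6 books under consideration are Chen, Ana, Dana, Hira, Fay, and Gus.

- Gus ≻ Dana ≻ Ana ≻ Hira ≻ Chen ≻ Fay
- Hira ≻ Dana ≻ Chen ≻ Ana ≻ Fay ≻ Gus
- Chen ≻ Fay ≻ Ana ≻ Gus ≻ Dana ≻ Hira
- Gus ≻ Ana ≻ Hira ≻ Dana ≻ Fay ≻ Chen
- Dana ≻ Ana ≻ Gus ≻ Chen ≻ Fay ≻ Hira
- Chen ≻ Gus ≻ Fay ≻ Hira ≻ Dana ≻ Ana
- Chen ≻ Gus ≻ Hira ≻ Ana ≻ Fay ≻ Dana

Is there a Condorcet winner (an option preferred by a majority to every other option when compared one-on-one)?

Head-to-head results (7 voters total):
Chen vs Ana: Chen wins 4–3.
Chen vs Dana: Dana wins 4–3.
Chen vs Hira: Chen wins 4–3.
Chen vs Fay: Chen wins 6–1.
Chen vs Gus: Chen wins 4–3.
Ana vs Dana: Dana wins 4–3.
Ana vs Hira: Ana wins 4–3.
Ana vs Fay: Ana wins 5–2.
Ana vs Gus: Gus wins 4–3.
Dana vs Hira: Hira wins 4–3.
Dana vs Fay: Dana wins 4–3.
Dana vs Gus: Gus wins 5–2.
Hira vs Fay: Hira wins 4–3.
Hira vs Gus: Gus wins 6–1.
Fay vs Gus: Gus wins 5–2.
No candidate beats all others: Chen beats Hira beats Dana beats Chen, a majority cycle.

No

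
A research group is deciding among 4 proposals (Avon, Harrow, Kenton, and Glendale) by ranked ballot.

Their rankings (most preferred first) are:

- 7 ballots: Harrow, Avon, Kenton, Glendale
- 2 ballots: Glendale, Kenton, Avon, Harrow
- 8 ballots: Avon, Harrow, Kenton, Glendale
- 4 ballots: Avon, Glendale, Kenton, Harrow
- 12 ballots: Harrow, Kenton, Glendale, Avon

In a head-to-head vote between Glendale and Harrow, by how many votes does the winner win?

21

Ballots ranking Glendale above Harrow: 2+4 = 6.
Ballots ranking Harrow above Glendale: 7+8+12 = 27.
Harrow wins 27–6, a margin of 21.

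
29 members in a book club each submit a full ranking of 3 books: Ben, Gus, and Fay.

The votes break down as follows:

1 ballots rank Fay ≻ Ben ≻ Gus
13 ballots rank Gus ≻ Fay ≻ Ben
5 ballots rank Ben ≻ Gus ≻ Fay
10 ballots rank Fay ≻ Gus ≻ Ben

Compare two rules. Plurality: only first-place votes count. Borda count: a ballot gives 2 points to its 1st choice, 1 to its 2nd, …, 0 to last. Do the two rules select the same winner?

Plurality first-place counts: Ben 5, Gus 13, Fay 11 → Gus.
Borda totals: Ben 11, Gus 41, Fay 35 → Gus.
The two rules agree on Gus.

Yes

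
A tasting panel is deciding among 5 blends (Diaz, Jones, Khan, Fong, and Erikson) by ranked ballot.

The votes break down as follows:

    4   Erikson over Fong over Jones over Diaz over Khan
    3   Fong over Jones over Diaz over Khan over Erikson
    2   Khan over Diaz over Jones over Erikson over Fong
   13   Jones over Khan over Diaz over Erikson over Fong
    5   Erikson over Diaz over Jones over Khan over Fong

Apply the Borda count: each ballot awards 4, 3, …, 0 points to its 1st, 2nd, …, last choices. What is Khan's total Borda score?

Borda scores:
  Diaz: 4·1 + 3·2 + 2·3 + 13·2 + 5·3 = 57
  Jones: 4·2 + 3·3 + 2·2 + 13·4 + 5·2 = 83
  Khan: 4·0 + 3·1 + 2·4 + 13·3 + 5·1 = 55
  Fong: 4·3 + 3·4 + 2·0 + 13·0 + 5·0 = 24
  Erikson: 4·4 + 3·0 + 2·1 + 13·1 + 5·4 = 51

55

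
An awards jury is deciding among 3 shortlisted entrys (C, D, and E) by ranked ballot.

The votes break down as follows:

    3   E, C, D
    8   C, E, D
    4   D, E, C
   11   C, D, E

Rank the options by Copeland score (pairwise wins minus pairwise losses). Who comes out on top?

C

Pairwise results:
  C vs D: C wins 22–4.
  C vs E: C wins 19–7.
  D vs E: D wins 15–11.
Copeland scores (wins − losses):
  C: 2 − 0 = 2
  D: 1 − 1 = 0
  E: 0 − 2 = -2
C has the best Copeland score.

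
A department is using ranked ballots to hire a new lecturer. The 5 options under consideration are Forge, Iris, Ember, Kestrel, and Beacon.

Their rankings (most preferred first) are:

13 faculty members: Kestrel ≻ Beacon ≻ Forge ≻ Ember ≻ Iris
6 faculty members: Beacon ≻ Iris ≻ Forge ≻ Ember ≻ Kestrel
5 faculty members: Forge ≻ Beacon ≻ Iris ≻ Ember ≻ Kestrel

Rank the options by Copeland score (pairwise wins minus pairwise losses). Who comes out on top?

Pairwise results:
  Forge vs Iris: Forge wins 18–6.
  Forge vs Ember: Forge wins 24–0.
  Forge vs Kestrel: Kestrel wins 13–11.
  Forge vs Beacon: Beacon wins 19–5.
  Iris vs Ember: Ember wins 13–11.
  Iris vs Kestrel: Kestrel wins 13–11.
  Iris vs Beacon: Beacon wins 24–0.
  Ember vs Kestrel: Kestrel wins 13–11.
  Ember vs Beacon: Beacon wins 24–0.
  Kestrel vs Beacon: Kestrel wins 13–11.
Copeland scores (wins − losses):
  Forge: 2 − 2 = 0
  Iris: 0 − 4 = -4
  Ember: 1 − 3 = -2
  Kestrel: 4 − 0 = 4
  Beacon: 3 − 1 = 2
Kestrel has the best Copeland score.

Kestrel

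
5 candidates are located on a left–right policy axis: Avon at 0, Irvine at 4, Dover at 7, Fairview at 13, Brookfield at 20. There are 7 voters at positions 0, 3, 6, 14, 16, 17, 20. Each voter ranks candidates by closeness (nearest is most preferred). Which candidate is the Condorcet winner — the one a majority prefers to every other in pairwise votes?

With single-peaked preferences on a line, the Condorcet winner is the candidate closest to the median voter.
The median voter (position 14) is closest to Fairview at 13.
Check: Fairview vs Avon — voters closer to Fairview: 4 of 7.

Fairview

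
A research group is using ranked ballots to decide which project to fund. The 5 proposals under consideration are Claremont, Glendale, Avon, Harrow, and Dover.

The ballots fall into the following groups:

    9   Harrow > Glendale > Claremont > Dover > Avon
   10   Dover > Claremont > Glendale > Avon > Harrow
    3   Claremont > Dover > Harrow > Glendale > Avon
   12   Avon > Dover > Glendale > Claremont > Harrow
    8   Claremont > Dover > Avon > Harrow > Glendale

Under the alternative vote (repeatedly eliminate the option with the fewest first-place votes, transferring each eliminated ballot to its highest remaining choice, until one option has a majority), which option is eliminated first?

Round 1: Avon 12, Claremont 11, Dover 10, Harrow 9, Glendale 0. Glendale has the fewest and is eliminated.
Round 2: Avon 12, Claremont 11, Dover 10, Harrow 9. Harrow has the fewest and is eliminated.
Round 3: Claremont 20, Avon 12, Dover 10. Dover has the fewest and is eliminated.
Round 4: Claremont 30, Avon 12. Claremont has a majority.

Glendale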